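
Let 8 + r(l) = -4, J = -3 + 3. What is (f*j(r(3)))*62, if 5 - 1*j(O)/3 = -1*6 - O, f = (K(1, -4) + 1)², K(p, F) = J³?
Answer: -186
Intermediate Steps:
J = 0
r(l) = -12 (r(l) = -8 - 4 = -12)
K(p, F) = 0 (K(p, F) = 0³ = 0)
f = 1 (f = (0 + 1)² = 1² = 1)
j(O) = 33 + 3*O (j(O) = 15 - 3*(-1*6 - O) = 15 - 3*(-6 - O) = 15 + (18 + 3*O) = 33 + 3*O)
(f*j(r(3)))*62 = (1*(33 + 3*(-12)))*62 = (1*(33 - 36))*62 = (1*(-3))*62 = -3*62 = -186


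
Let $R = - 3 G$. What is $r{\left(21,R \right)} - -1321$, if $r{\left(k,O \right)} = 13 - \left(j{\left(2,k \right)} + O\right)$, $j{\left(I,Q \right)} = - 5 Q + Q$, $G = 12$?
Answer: $1454$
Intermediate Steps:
$R = -36$ ($R = \left(-3\right) 12 = -36$)
$j{\left(I,Q \right)} = - 4 Q$
$r{\left(k,O \right)} = 13 - O + 4 k$ ($r{\left(k,O \right)} = 13 - \left(- 4 k + O\right) = 13 - \left(O - 4 k\right) = 13 - O + 4 k$)
$r{\left(21,R \right)} - -1321 = \left(13 - -36 + 4 \cdot 21\right) - -1321 = \left(13 + 36 + 84\right) + 1321 = 133 + 1321 = 1454$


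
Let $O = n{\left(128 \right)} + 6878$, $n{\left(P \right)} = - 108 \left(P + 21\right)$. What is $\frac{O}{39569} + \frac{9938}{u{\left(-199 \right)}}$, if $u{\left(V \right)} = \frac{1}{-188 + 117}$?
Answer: $- \frac{27919816476}{39569} \approx -7.056 \cdot 10^{5}$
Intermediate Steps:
$u{\left(V \right)} = - \frac{1}{71}$ ($u{\left(V \right)} = \frac{1}{-71} = - \frac{1}{71}$)
$n{\left(P \right)} = -2268 - 108 P$ ($n{\left(P \right)} = - 108 \left(21 + P\right) = -2268 - 108 P$)
$O = -9214$ ($O = \left(-2268 - 13824\right) + 6878 = -16092 + 6878 = -9214$)
$\frac{O}{39569} + \frac{9938}{u{\left(-199 \right)}} = - \frac{9214}{39569} + \frac{9938}{- \frac{1}{71}} = \left(-9214\right) \frac{1}{39569} + 9938 \left(-71\right) = - \frac{9214}{39569} - 705598 = - \frac{27919816476}{39569}$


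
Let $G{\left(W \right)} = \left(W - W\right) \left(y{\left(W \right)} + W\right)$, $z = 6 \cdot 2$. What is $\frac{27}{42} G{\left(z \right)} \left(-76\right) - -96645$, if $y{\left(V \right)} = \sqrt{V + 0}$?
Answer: $96645$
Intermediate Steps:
$z = 12$
$y{\left(V \right)} = \sqrt{V}$
$G{\left(W \right)} = 0$ ($G{\left(W \right)} = \left(W - W\right) \left(\sqrt{W} + W\right) = 0 \left(W + \sqrt{W}\right) = 0$)
$\frac{27}{42} G{\left(z \right)} \left(-76\right) - -96645 = \frac{27}{42} \cdot 0 \left(-76\right) - -96645 = 27 \cdot \frac{1}{42} \cdot 0 \left(-76\right) + 96645 = \frac{9}{14} \cdot 0 \left(-76\right) + 96645 = 0 \left(-76\right) + 96645 = 0 + 96645 = 96645$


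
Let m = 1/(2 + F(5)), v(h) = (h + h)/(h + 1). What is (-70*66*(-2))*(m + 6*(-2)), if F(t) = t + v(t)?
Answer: -1427580/13 ≈ -1.0981e+5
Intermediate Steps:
v(h) = 2*h/(1 + h) (v(h) = (2*h)/(1 + h) = 2*h/(1 + h))
F(t) = t + 2*t/(1 + t)
m = 3/26 (m = 1/(2 + 5*(3 + 5)/(1 + 5)) = 1/(2 + 5*8/6) = 1/(2 + 5*(⅙)*8) = 1/(2 + 20/3) = 1/(26/3) = 3/26 ≈ 0.11538)
(-70*66*(-2))*(m + 6*(-2)) = (-70*66*(-2))*(3/26 + 6*(-2)) = (-4620*(-2))*(3/26 - 12) = 9240*(-309/26) = -1427580/13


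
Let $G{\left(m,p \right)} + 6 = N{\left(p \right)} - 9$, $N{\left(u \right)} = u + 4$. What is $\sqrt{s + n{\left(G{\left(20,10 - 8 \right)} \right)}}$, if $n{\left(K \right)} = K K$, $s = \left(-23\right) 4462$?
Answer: $i \sqrt{102545} \approx 320.23 i$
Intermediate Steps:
$N{\left(u \right)} = 4 + u$
$G{\left(m,p \right)} = -11 + p$ ($G{\left(m,p \right)} = -6 + \left(\left(4 + p\right) - 9\right) = -6 + \left(-5 + p\right) = -11 + p$)
$s = -102626$
$n{\left(K \right)} = K^{2}$
$\sqrt{s + n{\left(G{\left(20,10 - 8 \right)} \right)}} = \sqrt{-102626 + \left(-11 + \left(10 - 8\right)\right)^{2}} = \sqrt{-102626 + \left(-11 + 2\right)^{2}} = \sqrt{-102626 + \left(-9\right)^{2}} = \sqrt{-102626 + 81} = \sqrt{-102545} = i \sqrt{102545}$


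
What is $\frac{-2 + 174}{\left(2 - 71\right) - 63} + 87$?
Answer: $\frac{2828}{33} \approx 85.697$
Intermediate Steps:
$\frac{-2 + 174}{\left(2 - 71\right) - 63} + 87 = \frac{172}{\left(2 - 71\right) - 63} + 87 = \frac{172}{-69 - 63} + 87 = \frac{172}{-132} + 87 = 172 \left(- \frac{1}{132}\right) + 87 = - \frac{43}{33} + 87 = \frac{2828}{33}$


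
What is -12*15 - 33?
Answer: -213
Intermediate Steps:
-12*15 - 33 = -180 - 33 = -213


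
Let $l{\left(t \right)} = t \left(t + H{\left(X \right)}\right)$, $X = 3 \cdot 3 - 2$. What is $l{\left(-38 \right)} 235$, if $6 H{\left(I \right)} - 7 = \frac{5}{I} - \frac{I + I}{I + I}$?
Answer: $\frac{6916285}{21} \approx 3.2935 \cdot 10^{5}$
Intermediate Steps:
$X = 7$ ($X = 9 - 2 = 7$)
$H{\left(I \right)} = 1 + \frac{5}{6 I}$ ($H{\left(I \right)} = \frac{7}{6} + \frac{\frac{5}{I} - \frac{I + I}{I + I}}{6} = \frac{7}{6} + \frac{\frac{5}{I} - \frac{2 I}{2 I}}{6} = \frac{7}{6} + \frac{\frac{5}{I} - 2 I \frac{1}{2 I}}{6} = \frac{7}{6} + \frac{\frac{5}{I} - 1}{6} = \frac{7}{6} + \frac{-1 + \frac{5}{I}}{6} = \frac{7}{6} - \left(\frac{1}{6} - \frac{5}{6 I}\right) = 1 + \frac{5}{6 I}$)
$l{\left(t \right)} = t \left(\frac{47}{42} + t\right)$ ($l{\left(t \right)} = t \left(t + \frac{\frac{5}{6} + 7}{7}\right) = t \left(t + \frac{1}{7} \cdot \frac{47}{6}\right) = t \left(t + \frac{47}{42}\right) = t \left(\frac{47}{42} + t\right)$)
$l{\left(-38 \right)} 235 = \frac{1}{42} \left(-38\right) \left(47 + 42 \left(-38\right)\right) 235 = \frac{1}{42} \left(-38\right) \left(47 - 1596\right) 235 = \frac{1}{42} \left(-38\right) \left(-1549\right) 235 = \frac{29431}{21} \cdot 235 = \frac{6916285}{21}$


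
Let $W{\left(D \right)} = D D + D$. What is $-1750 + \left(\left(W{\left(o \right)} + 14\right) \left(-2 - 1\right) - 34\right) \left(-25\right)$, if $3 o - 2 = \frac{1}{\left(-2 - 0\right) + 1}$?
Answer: $\frac{550}{3} \approx 183.33$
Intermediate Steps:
$o = \frac{1}{3}$ ($o = \frac{2}{3} + \frac{1}{3 \left(\left(-2 - 0\right) + 1\right)} = \frac{2}{3} + \frac{1}{3 \left(\left(-2 + 0\right) + 1\right)} = \frac{2}{3} + \frac{1}{3 \left(-2 + 1\right)} = \frac{2}{3} + \frac{1}{3 \left(-1\right)} = \frac{2}{3} + \frac{1}{3} \left(-1\right) = \frac{2}{3} - \frac{1}{3} = \frac{1}{3} \approx 0.33333$)
$W{\left(D \right)} = D + D^{2}$ ($W{\left(D \right)} = D^{2} + D = D + D^{2}$)
$-1750 + \left(\left(W{\left(o \right)} + 14\right) \left(-2 - 1\right) - 34\right) \left(-25\right) = -1750 + \left(\left(\frac{1 + \frac{1}{3}}{3} + 14\right) \left(-2 - 1\right) - 34\right) \left(-25\right) = -1750 + \left(\left(\frac{1}{3} \cdot \frac{4}{3} + 14\right) \left(-3\right) - 34\right) \left(-25\right) = -1750 + \left(\left(\frac{4}{9} + 14\right) \left(-3\right) - 34\right) \left(-25\right) = -1750 + \left(\frac{130}{9} \left(-3\right) - 34\right) \left(-25\right) = -1750 + \left(- \frac{130}{3} - 34\right) \left(-25\right) = -1750 - - \frac{5800}{3} = -1750 + \frac{5800}{3} = \frac{550}{3}$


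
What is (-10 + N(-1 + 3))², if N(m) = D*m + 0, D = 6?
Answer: 4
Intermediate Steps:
N(m) = 6*m (N(m) = 6*m + 0 = 6*m)
(-10 + N(-1 + 3))² = (-10 + 6*(-1 + 3))² = (-10 + 6*2)² = (-10 + 12)² = 2² = 4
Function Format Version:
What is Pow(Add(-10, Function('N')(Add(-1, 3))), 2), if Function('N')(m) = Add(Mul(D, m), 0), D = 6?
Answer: 4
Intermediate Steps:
Function('N')(m) = Mul(6, m) (Function('N')(m) = Add(Mul(6, m), 0) = Mul(6, m))
Pow(Add(-10, Function('N')(Add(-1, 3))), 2) = Pow(Add(-10, Mul(6, Add(-1, 3))), 2) = Pow(Add(-10, Mul(6, 2)), 2) = Pow(Add(-10, 12), 2) = Pow(2, 2) = 4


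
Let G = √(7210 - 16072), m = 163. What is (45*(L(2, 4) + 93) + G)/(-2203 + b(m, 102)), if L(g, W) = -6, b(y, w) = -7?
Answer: -783/442 - I*√8862/2210 ≈ -1.7715 - 0.042596*I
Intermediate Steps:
G = I*√8862 (G = √(-8862) = I*√8862 ≈ 94.138*I)
(45*(L(2, 4) + 93) + G)/(-2203 + b(m, 102)) = (45*(-6 + 93) + I*√8862)/(-2203 - 7) = (45*87 + I*√8862)/(-2210) = (3915 + I*√8862)*(-1/2210) = -783/442 - I*√8862/2210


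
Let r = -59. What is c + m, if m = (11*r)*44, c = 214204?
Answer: 185648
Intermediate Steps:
m = -28556 (m = (11*(-59))*44 = -649*44 = -28556)
c + m = 214204 - 28556 = 185648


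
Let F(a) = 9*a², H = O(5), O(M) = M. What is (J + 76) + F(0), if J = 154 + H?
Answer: 235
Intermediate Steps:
H = 5
J = 159 (J = 154 + 5 = 159)
(J + 76) + F(0) = (159 + 76) + 9*0² = 235 + 9*0 = 235 + 0 = 235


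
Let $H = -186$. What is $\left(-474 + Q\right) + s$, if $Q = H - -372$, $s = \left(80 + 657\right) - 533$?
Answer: $-84$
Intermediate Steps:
$s = 204$ ($s = 737 - 533 = 204$)
$Q = 186$ ($Q = -186 - -372 = -186 + 372 = 186$)
$\left(-474 + Q\right) + s = \left(-474 + 186\right) + 204 = -288 + 204 = -84$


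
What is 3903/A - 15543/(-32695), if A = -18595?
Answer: 6456540/24318541 ≈ 0.26550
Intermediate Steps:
3903/A - 15543/(-32695) = 3903/(-18595) - 15543/(-32695) = 3903*(-1/18595) - 15543*(-1/32695) = -3903/18595 + 15543/32695 = 6456540/24318541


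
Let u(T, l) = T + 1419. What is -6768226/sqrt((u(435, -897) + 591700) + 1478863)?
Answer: -6768226*sqrt(2072417)/2072417 ≈ -4701.5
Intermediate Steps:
u(T, l) = 1419 + T
-6768226/sqrt((u(435, -897) + 591700) + 1478863) = -6768226/sqrt(((1419 + 435) + 591700) + 1478863) = -6768226/sqrt((1854 + 591700) + 1478863) = -6768226/sqrt(593554 + 1478863) = -6768226*sqrt(2072417)/2072417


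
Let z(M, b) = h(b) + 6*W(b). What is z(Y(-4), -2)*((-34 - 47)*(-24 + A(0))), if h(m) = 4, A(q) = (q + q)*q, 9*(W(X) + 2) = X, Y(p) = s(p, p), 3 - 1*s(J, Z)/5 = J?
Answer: -18144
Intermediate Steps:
s(J, Z) = 15 - 5*J
Y(p) = 15 - 5*p
W(X) = -2 + X/9
A(q) = 2*q² (A(q) = (2*q)*q = 2*q²)
z(M, b) = -8 + 2*b/3 (z(M, b) = 4 + 6*(-2 + b/9) = 4 + (-12 + 2*b/3) = -8 + 2*b/3)
z(Y(-4), -2)*((-34 - 47)*(-24 + A(0))) = (-8 + (⅔)*(-2))*((-34 - 47)*(-24 + 2*0²)) = (-8 - 4/3)*(-81*(-24 + 2*0)) = -(-756)*(-24 + 0) = -(-756)*(-24) = -28/3*1944 = -18144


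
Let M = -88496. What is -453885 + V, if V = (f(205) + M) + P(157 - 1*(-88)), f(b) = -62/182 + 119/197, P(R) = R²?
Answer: -8647191290/17927 ≈ -4.8236e+5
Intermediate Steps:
f(b) = 4722/17927 (f(b) = -62*1/182 + 119*(1/197) = -31/91 + 119/197 = 4722/17927)
V = -510394895/17927 (V = (4722/17927 - 88496) + (157 - 1*(-88))² = -1586463070/17927 + (157 + 88)² = -1586463070/17927 + 245² = -1586463070/17927 + 60025 = -510394895/17927 ≈ -28471.)
-453885 + V = -453885 - 510394895/17927 = -8647191290/17927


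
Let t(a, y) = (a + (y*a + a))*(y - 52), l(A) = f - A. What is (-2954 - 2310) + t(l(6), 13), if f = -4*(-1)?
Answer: -4094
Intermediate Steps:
f = 4
l(A) = 4 - A
t(a, y) = (-52 + y)*(2*a + a*y) (t(a, y) = (a + (a*y + a))*(-52 + y) = (a + (a + a*y))*(-52 + y) = (2*a + a*y)*(-52 + y) = (-52 + y)*(2*a + a*y))
(-2954 - 2310) + t(l(6), 13) = (-2954 - 2310) + (4 - 1*6)*(-104 + 13**2 - 50*13) = -5264 + (4 - 6)*(-104 + 169 - 650) = -5264 - 2*(-585) = -5264 + 1170 = -4094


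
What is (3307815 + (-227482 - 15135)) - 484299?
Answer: 2580899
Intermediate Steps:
(3307815 + (-227482 - 15135)) - 484299 = (3307815 - 242617) - 484299 = 3065198 - 484299 = 2580899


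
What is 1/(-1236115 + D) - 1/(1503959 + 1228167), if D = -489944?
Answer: -4458185/4715810671434 ≈ -9.4537e-7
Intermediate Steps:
1/(-1236115 + D) - 1/(1503959 + 1228167) = 1/(-1236115 - 489944) - 1/(1503959 + 1228167) = 1/(-1726059) - 1/2732126 = -1/1726059 - 1*1/2732126 = -1/1726059 - 1/2732126 = -4458185/4715810671434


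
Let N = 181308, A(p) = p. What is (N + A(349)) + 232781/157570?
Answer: 28623926271/157570 ≈ 1.8166e+5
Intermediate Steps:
(N + A(349)) + 232781/157570 = (181308 + 349) + 232781/157570 = 181657 + 232781*(1/157570) = 181657 + 232781/157570 = 28623926271/157570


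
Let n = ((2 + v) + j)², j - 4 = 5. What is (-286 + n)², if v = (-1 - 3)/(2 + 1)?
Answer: 3003289/81 ≈ 37078.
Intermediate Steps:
j = 9 (j = 4 + 5 = 9)
v = -4/3 ≈ -1.3333
n = 841/9 (n = ((2 - 4/3) + 9)² = (⅔ + 9)² = (29/3)² = 841/9 ≈ 93.444)
(-286 + n)² = (-286 + 841/9)² = (-1733/9)² = 3003289/81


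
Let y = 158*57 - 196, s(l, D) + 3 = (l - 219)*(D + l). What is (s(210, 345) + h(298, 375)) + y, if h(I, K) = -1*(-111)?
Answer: 3923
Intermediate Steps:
h(I, K) = 111
s(l, D) = -3 + (-219 + l)*(D + l) (s(l, D) = -3 + (l - 219)*(D + l) = -3 + (-219 + l)*(D + l))
y = 8810 (y = 9006 - 196 = 8810)
(s(210, 345) + h(298, 375)) + y = ((-3 + 210² - 219*345 - 219*210 + 345*210) + 111) + 8810 = ((-3 + 44100 - 75555 - 45990 + 72450) + 111) + 8810 = (-4998 + 111) + 8810 = -4887 + 8810 = 3923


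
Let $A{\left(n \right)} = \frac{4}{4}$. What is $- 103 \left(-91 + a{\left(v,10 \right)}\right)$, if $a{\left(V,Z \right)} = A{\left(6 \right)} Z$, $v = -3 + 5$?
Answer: $8343$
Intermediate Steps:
$v = 2$
$A{\left(n \right)} = 1$ ($A{\left(n \right)} = 4 \cdot \frac{1}{4} = 1$)
$a{\left(V,Z \right)} = Z$ ($a{\left(V,Z \right)} = 1 Z = Z$)
$- 103 \left(-91 + a{\left(v,10 \right)}\right) = - 103 \left(-91 + 10\right) = \left(-103\right) \left(-81\right) = 8343$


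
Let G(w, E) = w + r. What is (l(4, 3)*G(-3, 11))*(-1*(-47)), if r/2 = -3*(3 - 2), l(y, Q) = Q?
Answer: -1269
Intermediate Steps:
r = -6 (r = 2*(-3*(3 - 2)) = 2*(-3*1) = 2*(-3) = -6)
G(w, E) = -6 + w (G(w, E) = w - 6 = -6 + w)
(l(4, 3)*G(-3, 11))*(-1*(-47)) = (3*(-6 - 3))*(-1*(-47)) = (3*(-9))*47 = -27*47 = -1269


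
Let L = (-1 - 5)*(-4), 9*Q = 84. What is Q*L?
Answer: 224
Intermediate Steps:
Q = 28/3 (Q = (1/9)*84 = 28/3 ≈ 9.3333)
L = 24 (L = -6*(-4) = 24)
Q*L = (28/3)*24 = 224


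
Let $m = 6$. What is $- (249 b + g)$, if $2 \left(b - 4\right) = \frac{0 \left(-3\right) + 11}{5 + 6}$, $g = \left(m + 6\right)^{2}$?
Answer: $- \frac{2529}{2} \approx -1264.5$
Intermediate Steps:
$g = 144$ ($g = \left(6 + 6\right)^{2} = 12^{2} = 144$)
$b = \frac{9}{2}$ ($b = 4 + \frac{\left(0 \left(-3\right) + 11\right) \frac{1}{5 + 6}}{2} = 4 + \frac{\left(0 + 11\right) \frac{1}{11}}{2} = 4 + \frac{11 \cdot \frac{1}{11}}{2} = 4 + \frac{1}{2} \cdot 1 = 4 + \frac{1}{2} = \frac{9}{2} \approx 4.5$)
$- (249 b + g) = - (249 \cdot \frac{9}{2} + 144) = - (\frac{2241}{2} + 144) = \left(-1\right) \frac{2529}{2} = - \frac{2529}{2}$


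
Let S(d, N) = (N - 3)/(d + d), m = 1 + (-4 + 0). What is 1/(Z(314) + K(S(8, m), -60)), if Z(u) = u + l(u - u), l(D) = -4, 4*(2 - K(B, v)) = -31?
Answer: 4/1279 ≈ 0.0031274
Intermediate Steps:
m = -3 (m = 1 - 4 = -3)
S(d, N) = (-3 + N)/(2*d) (S(d, N) = (-3 + N)/((2*d)) = (-3 + N)*(1/(2*d)) = (-3 + N)/(2*d))
K(B, v) = 39/4 (K(B, v) = 2 - ¼*(-31) = 2 + 31/4 = 39/4)
Z(u) = -4 + u (Z(u) = u - 4 = -4 + u)
1/(Z(314) + K(S(8, m), -60)) = 1/((-4 + 314) + 39/4) = 1/(310 + 39/4) = 1/(1279/4) = 4/1279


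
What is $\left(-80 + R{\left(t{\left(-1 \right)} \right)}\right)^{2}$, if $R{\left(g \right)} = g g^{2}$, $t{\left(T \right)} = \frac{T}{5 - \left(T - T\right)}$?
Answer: $\frac{100020001}{15625} \approx 6401.3$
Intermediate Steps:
$t{\left(T \right)} = \frac{T}{5}$ ($t{\left(T \right)} = \frac{T}{5 - 0} = \frac{T}{5 + 0} = \frac{T}{5}$)
$R{\left(g \right)} = g^{3}$
$\left(-80 + R{\left(t{\left(-1 \right)} \right)}\right)^{2} = \left(-80 + \left(\frac{1}{5} \left(-1\right)\right)^{3}\right)^{2} = \left(-80 + \left(- \frac{1}{5}\right)^{3}\right)^{2} = \left(-80 - \frac{1}{125}\right)^{2} = \left(- \frac{10001}{125}\right)^{2} = \frac{100020001}{15625}$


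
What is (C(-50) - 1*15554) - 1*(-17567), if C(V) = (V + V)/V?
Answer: 2015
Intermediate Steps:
C(V) = 2 (C(V) = (2*V)/V = 2)
(C(-50) - 1*15554) - 1*(-17567) = (2 - 1*15554) - 1*(-17567) = (2 - 15554) + 17567 = -15552 + 17567 = 2015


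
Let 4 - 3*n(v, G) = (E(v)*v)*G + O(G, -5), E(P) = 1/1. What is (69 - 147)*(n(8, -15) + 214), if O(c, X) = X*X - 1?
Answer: -19292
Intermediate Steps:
O(c, X) = -1 + X² (O(c, X) = X² - 1 = -1 + X²)
E(P) = 1
n(v, G) = -20/3 - G*v/3 (n(v, G) = 4/3 - ((1*v)*G + (-1 + (-5)²))/3 = 4/3 - (v*G + (-1 + 25))/3 = 4/3 - (G*v + 24)/3 = 4/3 - (24 + G*v)/3 = 4/3 + (-8 - G*v/3) = -20/3 - G*v/3)
(69 - 147)*(n(8, -15) + 214) = (69 - 147)*((-20/3 - ⅓*(-15)*8) + 214) = -78*((-20/3 + 40) + 214) = -78*(100/3 + 214) = -78*742/3 = -19292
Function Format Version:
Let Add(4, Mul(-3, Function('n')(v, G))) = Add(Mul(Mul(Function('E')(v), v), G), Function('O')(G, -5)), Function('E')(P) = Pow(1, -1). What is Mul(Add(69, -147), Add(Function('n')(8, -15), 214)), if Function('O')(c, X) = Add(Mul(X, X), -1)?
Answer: -19292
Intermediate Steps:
Function('O')(c, X) = Add(-1, Pow(X, 2)) (Function('O')(c, X) = Add(Pow(X, 2), -1) = Add(-1, Pow(X, 2)))
Function('E')(P) = 1
Function('n')(v, G) = Add(Rational(-20, 3), Mul(Rational(-1, 3), G, v)) (Function('n')(v, G) = Add(Rational(4, 3), Mul(Rational(-1, 3), Add(Mul(Mul(1, v), G), Add(-1, Pow(-5, 2))))) = Add(Rational(4, 3), Mul(Rational(-1, 3), Add(Mul(v, G), Add(-1, 25)))) = Add(Rational(4, 3), Mul(Rational(-1, 3), Add(Mul(G, v), 24))) = Add(Rational(4, 3), Mul(Rational(-1, 3), Add(24, Mul(G, v)))) = Add(Rational(4, 3), Add(-8, Mul(Rational(-1, 3), G, v))) = Add(Rational(-20, 3), Mul(Rational(-1, 3), G, v)))
Mul(Add(69, -147), Add(Function('n')(8, -15), 214)) = Mul(Add(69, -147), Add(Add(Rational(-20, 3), Mul(Rational(-1, 3), -15, 8)), 214)) = Mul(-78, Add(Add(Rational(-20, 3), 40), 214)) = Mul(-78, Add(Rational(100, 3), 214)) = Mul(-78, Rational(742, 3)) = -19292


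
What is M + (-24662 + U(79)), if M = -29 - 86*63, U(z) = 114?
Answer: -29995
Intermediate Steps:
M = -5447 (M = -29 - 5418 = -5447)
M + (-24662 + U(79)) = -5447 + (-24662 + 114) = -5447 - 24548 = -29995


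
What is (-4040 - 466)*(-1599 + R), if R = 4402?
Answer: -12630318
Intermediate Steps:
(-4040 - 466)*(-1599 + R) = (-4040 - 466)*(-1599 + 4402) = -4506*2803 = -12630318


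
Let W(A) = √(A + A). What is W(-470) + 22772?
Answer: 22772 + 2*I*√235 ≈ 22772.0 + 30.659*I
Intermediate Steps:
W(A) = √2*√A (W(A) = √(2*A) = √2*√A)
W(-470) + 22772 = √2*√(-470) + 22772 = √2*(I*√470) + 22772 = 2*I*√235 + 22772 = 22772 + 2*I*√235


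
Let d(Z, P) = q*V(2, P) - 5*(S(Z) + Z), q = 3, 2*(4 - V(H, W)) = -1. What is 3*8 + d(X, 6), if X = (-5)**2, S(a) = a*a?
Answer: -6425/2 ≈ -3212.5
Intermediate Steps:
V(H, W) = 9/2 (V(H, W) = 4 - 1/2*(-1) = 4 + 1/2 = 9/2)
S(a) = a**2
X = 25
d(Z, P) = 27/2 - 5*Z - 5*Z**2 (d(Z, P) = 3*(9/2) - 5*(Z**2 + Z) = 27/2 - 5*(Z + Z**2) = 27/2 + (-5*Z - 5*Z**2) = 27/2 - 5*Z - 5*Z**2)
3*8 + d(X, 6) = 3*8 + (27/2 - 5*25 - 5*25**2) = 24 + (27/2 - 125 - 5*625) = 24 + (27/2 - 125 - 3125) = 24 - 6473/2 = -6425/2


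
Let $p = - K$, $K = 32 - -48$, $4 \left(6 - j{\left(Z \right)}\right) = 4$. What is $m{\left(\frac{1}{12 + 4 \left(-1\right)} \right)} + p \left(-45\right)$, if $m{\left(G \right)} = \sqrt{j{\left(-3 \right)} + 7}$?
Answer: $3600 + 2 \sqrt{3} \approx 3603.5$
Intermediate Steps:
$j{\left(Z \right)} = 5$ ($j{\left(Z \right)} = 6 - 1 = 5$)
$K = 80$ ($K = 32 + 48 = 80$)
$m{\left(G \right)} = 2 \sqrt{3}$ ($m{\left(G \right)} = \sqrt{5 + 7} = \sqrt{12} = 2 \sqrt{3}$)
$p = -80$ ($p = \left(-1\right) 80 = -80$)
$m{\left(\frac{1}{12 + 4 \left(-1\right)} \right)} + p \left(-45\right) = 2 \sqrt{3} - -3600 = 2 \sqrt{3} + 3600 = 3600 + 2 \sqrt{3}$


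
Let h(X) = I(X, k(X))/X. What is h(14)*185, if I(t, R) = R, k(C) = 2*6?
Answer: 1110/7 ≈ 158.57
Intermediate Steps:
k(C) = 12
h(X) = 12/X
h(14)*185 = (12/14)*185 = (12*(1/14))*185 = (6/7)*185 = 1110/7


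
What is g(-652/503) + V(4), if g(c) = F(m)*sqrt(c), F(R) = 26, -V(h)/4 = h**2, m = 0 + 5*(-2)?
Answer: -64 + 52*I*sqrt(81989)/503 ≈ -64.0 + 29.601*I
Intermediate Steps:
m = -10 (m = 0 - 10 = -10)
V(h) = -4*h**2
g(c) = 26*sqrt(c)
g(-652/503) + V(4) = 26*sqrt(-652/503) - 4*4**2 = 26*sqrt(-652*1/503) - 4*16 = 26*sqrt(-652/503) - 64 = 26*(2*I*sqrt(81989)/503) - 64 = 52*I*sqrt(81989)/503 - 64 = -64 + 52*I*sqrt(81989)/503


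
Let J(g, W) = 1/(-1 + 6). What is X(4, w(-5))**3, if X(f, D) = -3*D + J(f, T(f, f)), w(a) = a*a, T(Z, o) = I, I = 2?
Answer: -52313624/125 ≈ -4.1851e+5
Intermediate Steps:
T(Z, o) = 2
J(g, W) = 1/5
w(a) = a**2
X(f, D) = 1/5 - 3*D (X(f, D) = -3*D + 1/5 = 1/5 - 3*D)
X(4, w(-5))**3 = (1/5 - 3*(-5)**2)**3 = (1/5 - 3*25)**3 = (1/5 - 75)**3 = (-374/5)**3 = -52313624/125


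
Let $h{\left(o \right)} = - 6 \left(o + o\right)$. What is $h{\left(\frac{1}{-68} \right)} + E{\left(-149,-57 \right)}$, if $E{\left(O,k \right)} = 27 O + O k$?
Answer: $\frac{75993}{17} \approx 4470.2$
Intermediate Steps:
$h{\left(o \right)} = - 12 o$ ($h{\left(o \right)} = - 6 \cdot 2 o = - 12 o$)
$h{\left(\frac{1}{-68} \right)} + E{\left(-149,-57 \right)} = - \frac{12}{-68} - 149 \left(27 - 57\right) = \left(-12\right) \left(- \frac{1}{68}\right) - -4470 = \frac{3}{17} + 4470 = \frac{75993}{17}$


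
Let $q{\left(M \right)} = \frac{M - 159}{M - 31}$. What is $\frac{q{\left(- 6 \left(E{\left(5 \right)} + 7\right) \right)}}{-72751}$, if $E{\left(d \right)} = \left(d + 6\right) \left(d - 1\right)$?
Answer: $- \frac{465}{24517087} \approx -1.8966 \cdot 10^{-5}$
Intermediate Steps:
$E{\left(d \right)} = \left(-1 + d\right) \left(6 + d\right)$ ($E{\left(d \right)} = \left(6 + d\right) \left(-1 + d\right) = \left(-1 + d\right) \left(6 + d\right)$)
$q{\left(M \right)} = \frac{-159 + M}{-31 + M}$
$\frac{q{\left(- 6 \left(E{\left(5 \right)} + 7\right) \right)}}{-72751} = \frac{\frac{1}{-31 - 6 \left(\left(-6 + 5^{2} + 5 \cdot 5\right) + 7\right)} \left(-159 - 6 \left(\left(-6 + 5^{2} + 5 \cdot 5\right) + 7\right)\right)}{-72751} = \frac{-159 - 6 \left(\left(-6 + 25 + 25\right) + 7\right)}{-31 - 6 \left(\left(-6 + 25 + 25\right) + 7\right)} \left(- \frac{1}{72751}\right) = \frac{-159 - 6 \left(44 + 7\right)}{-31 - 6 \left(44 + 7\right)} \left(- \frac{1}{72751}\right) = \frac{-159 - 306}{-31 - 306} \left(- \frac{1}{72751}\right) = \frac{1}{-337} \left(-465\right) \left(- \frac{1}{72751}\right) = \left(- \frac{1}{337}\right) \left(-465\right) \left(- \frac{1}{72751}\right) = \frac{465}{337} \left(- \frac{1}{72751}\right) = - \frac{465}{24517087}$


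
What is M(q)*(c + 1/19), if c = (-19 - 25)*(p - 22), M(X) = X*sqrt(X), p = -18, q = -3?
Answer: -100323*I*sqrt(3)/19 ≈ -9145.5*I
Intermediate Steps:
M(X) = X**(3/2)
c = 1760 (c = (-19 - 25)*(-18 - 22) = -44*(-40) = 1760)
M(q)*(c + 1/19) = (-3)**(3/2)*(1760 + 1/19) = (-3*I*sqrt(3))*(1760 + 1/19) = -3*I*sqrt(3)*(33441/19) = -100323*I*sqrt(3)/19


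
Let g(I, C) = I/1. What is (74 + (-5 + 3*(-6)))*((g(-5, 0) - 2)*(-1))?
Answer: 357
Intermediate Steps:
g(I, C) = I (g(I, C) = I*1 = I)
(74 + (-5 + 3*(-6)))*((g(-5, 0) - 2)*(-1)) = (74 + (-5 + 3*(-6)))*((-5 - 2)*(-1)) = (74 + (-5 - 18))*(-7*(-1)) = (74 - 23)*7 = 51*7 = 357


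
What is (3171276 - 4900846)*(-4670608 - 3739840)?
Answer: 14546458547360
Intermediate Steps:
(3171276 - 4900846)*(-4670608 - 3739840) = -1729570*(-8410448) = 14546458547360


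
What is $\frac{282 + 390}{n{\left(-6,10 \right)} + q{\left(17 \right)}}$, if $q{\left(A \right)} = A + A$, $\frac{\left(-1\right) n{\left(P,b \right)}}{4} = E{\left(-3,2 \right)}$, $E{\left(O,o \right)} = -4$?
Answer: $\frac{336}{25} \approx 13.44$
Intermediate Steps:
$n{\left(P,b \right)} = 16$ ($n{\left(P,b \right)} = \left(-4\right) \left(-4\right) = 16$)
$q{\left(A \right)} = 2 A$
$\frac{282 + 390}{n{\left(-6,10 \right)} + q{\left(17 \right)}} = \frac{282 + 390}{16 + 2 \cdot 17} = \frac{672}{16 + 34} = \frac{672}{50} = 672 \cdot \frac{1}{50} = \frac{336}{25}$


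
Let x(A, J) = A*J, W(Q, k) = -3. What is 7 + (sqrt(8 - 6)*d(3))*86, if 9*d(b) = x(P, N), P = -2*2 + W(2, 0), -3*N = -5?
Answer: 7 - 3010*sqrt(2)/27 ≈ -150.66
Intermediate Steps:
N = 5/3 (N = -1/3*(-5) = 5/3 ≈ 1.6667)
P = -7 (P = -2*2 - 3 = -4 - 3 = -7)
d(b) = -35/27 (d(b) = (-7*5/3)/9 = (1/9)*(-35/3) = -35/27)
7 + (sqrt(8 - 6)*d(3))*86 = 7 + (sqrt(8 - 6)*(-35/27))*86 = 7 + (sqrt(2)*(-35/27))*86 = 7 - 35*sqrt(2)/27*86 = 7 - 3010*sqrt(2)/27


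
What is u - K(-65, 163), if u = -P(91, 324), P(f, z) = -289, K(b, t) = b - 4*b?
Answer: 94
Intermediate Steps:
K(b, t) = -3*b
u = 289 (u = -1*(-289) = 289)
u - K(-65, 163) = 289 - (-3)*(-65) = 289 - 1*195 = 289 - 195 = 94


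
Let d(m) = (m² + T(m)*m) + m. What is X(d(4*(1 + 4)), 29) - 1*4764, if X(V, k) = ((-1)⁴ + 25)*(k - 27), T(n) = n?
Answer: -4712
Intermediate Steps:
d(m) = m + 2*m² (d(m) = (m² + m*m) + m = (m² + m²) + m = 2*m² + m = m + 2*m²)
X(V, k) = -702 + 26*k (X(V, k) = (1 + 25)*(-27 + k) = 26*(-27 + k) = -702 + 26*k)
X(d(4*(1 + 4)), 29) - 1*4764 = (-702 + 26*29) - 1*4764 = (-702 + 754) - 4764 = 52 - 4764 = -4712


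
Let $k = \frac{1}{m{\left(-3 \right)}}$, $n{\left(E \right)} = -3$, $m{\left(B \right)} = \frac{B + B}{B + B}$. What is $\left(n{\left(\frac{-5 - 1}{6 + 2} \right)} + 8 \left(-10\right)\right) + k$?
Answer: $-82$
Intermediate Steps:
$m{\left(B \right)} = 1$ ($m{\left(B \right)} = \frac{2 B}{2 B} = 2 B \frac{1}{2 B} = 1$)
$k = 1$ ($k = 1^{-1} = 1$)
$\left(n{\left(\frac{-5 - 1}{6 + 2} \right)} + 8 \left(-10\right)\right) + k = \left(-3 + 8 \left(-10\right)\right) + 1 = \left(-3 - 80\right) + 1 = -83 + 1 = -82$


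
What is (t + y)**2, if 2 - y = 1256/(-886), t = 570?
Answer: 64528192576/196249 ≈ 3.2881e+5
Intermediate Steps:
y = 1514/443 (y = 2 - 1256/(-886) = 2 - 1256*(-1)/886 = 2 - 1*(-628/443) = 2 + 628/443 = 1514/443 ≈ 3.4176)
(t + y)**2 = (570 + 1514/443)**2 = (254024/443)**2 = 64528192576/196249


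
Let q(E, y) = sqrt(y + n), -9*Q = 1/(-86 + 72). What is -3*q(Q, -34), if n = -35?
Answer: -3*I*sqrt(69) ≈ -24.92*I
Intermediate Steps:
Q = 1/126 (Q = -1/(9*(-86 + 72)) = -1/9/(-14) = -1/9*(-1/14) = 1/126 ≈ 0.0079365)
q(E, y) = sqrt(-35 + y) (q(E, y) = sqrt(y - 35) = sqrt(-35 + y))
-3*q(Q, -34) = -3*sqrt(-35 - 34) = -3*I*sqrt(69)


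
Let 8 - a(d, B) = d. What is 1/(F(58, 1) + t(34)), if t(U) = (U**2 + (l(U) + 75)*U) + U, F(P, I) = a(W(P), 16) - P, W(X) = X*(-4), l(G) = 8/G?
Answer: 1/3930 ≈ 0.00025445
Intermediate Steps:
W(X) = -4*X
a(d, B) = 8 - d
F(P, I) = 8 + 3*P (F(P, I) = (8 - (-4)*P) - P = (8 + 4*P) - P = 8 + 3*P)
t(U) = U + U**2 + U*(75 + 8/U) (t(U) = (U**2 + (8/U + 75)*U) + U = (U**2 + (75 + 8/U)*U) + U = (U**2 + U*(75 + 8/U)) + U = U + U**2 + U*(75 + 8/U))
1/(F(58, 1) + t(34)) = 1/((8 + 3*58) + (8 + 34*(76 + 34))) = 1/((8 + 174) + (8 + 34*110)) = 1/(182 + (8 + 3740)) = 1/(182 + 3748) = 1/3930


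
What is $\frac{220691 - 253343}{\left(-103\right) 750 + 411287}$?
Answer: $- \frac{32652}{334037} \approx -0.09775$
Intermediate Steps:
$\frac{220691 - 253343}{\left(-103\right) 750 + 411287} = - \frac{32652}{-77250 + 411287} = - \frac{32652}{334037}$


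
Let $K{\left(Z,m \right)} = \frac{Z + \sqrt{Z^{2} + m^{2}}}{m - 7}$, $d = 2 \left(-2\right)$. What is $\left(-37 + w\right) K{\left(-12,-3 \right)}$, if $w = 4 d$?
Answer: $- \frac{318}{5} + \frac{159 \sqrt{17}}{10} \approx 1.9574$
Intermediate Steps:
$d = -4$
$w = -16$ ($w = 4 \left(-4\right) = -16$)
$K{\left(Z,m \right)} = \frac{Z + \sqrt{Z^{2} + m^{2}}}{-7 + m}$
$\left(-37 + w\right) K{\left(-12,-3 \right)} = \left(-37 - 16\right) \frac{-12 + \sqrt{\left(-12\right)^{2} + \left(-3\right)^{2}}}{-7 - 3} = - 53 \frac{-12 + \sqrt{144 + 9}}{-10} = - 53 \left(- \frac{-12 + \sqrt{153}}{10}\right) = - 53 \left(- \frac{-12 + 3 \sqrt{17}}{10}\right) = - 53 \left(\frac{6}{5} - \frac{3 \sqrt{17}}{10}\right) = - \frac{318}{5} + \frac{159 \sqrt{17}}{10}$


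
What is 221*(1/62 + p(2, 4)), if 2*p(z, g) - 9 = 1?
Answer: 68731/62 ≈ 1108.6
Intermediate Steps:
p(z, g) = 5 (p(z, g) = 9/2 + (1/2)*1 = 9/2 + 1/2 = 5)
221*(1/62 + p(2, 4)) = 221*(1/62 + 5) = 221*(311/62) = 68731/62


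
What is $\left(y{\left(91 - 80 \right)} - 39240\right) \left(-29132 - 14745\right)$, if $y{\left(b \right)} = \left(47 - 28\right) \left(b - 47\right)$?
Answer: $1751745348$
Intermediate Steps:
$y{\left(b \right)} = -893 + 19 b$ ($y{\left(b \right)} = \left(47 - 28\right) \left(-47 + b\right) = 19 \left(-47 + b\right) = -893 + 19 b$)
$\left(y{\left(91 - 80 \right)} - 39240\right) \left(-29132 - 14745\right) = \left(\left(-893 + 19 \left(91 - 80\right)\right) - 39240\right) \left(-29132 - 14745\right) = \left(\left(-893 + 19 \left(91 - 80\right)\right) - 39240\right) \left(-43877\right) = \left(\left(-893 + 19 \cdot 11\right) - 39240\right) \left(-43877\right) = \left(\left(-893 + 209\right) - 39240\right) \left(-43877\right) = \left(-684 - 39240\right) \left(-43877\right) = \left(-39924\right) \left(-43877\right) = 1751745348$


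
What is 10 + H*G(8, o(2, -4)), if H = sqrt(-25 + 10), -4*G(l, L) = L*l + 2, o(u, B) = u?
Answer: 10 - 9*I*sqrt(15)/2 ≈ 10.0 - 17.428*I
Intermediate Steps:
G(l, L) = -1/2 - L*l/4 (G(l, L) = -(L*l + 2)/4 = -(2 + L*l)/4 = -1/2 - L*l/4)
H = I*sqrt(15) (H = sqrt(-15) = I*sqrt(15) ≈ 3.873*I)
10 + H*G(8, o(2, -4)) = 10 + (I*sqrt(15))*(-1/2 - 1/4*2*8) = 10 + (I*sqrt(15))*(-1/2 - 4) = 10 + (I*sqrt(15))*(-9/2) = 10 - 9*I*sqrt(15)/2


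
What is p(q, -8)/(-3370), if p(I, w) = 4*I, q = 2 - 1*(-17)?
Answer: -38/1685 ≈ -0.022552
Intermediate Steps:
q = 19 (q = 2 + 17 = 19)
p(q, -8)/(-3370) = (4*19)/(-3370) = 76*(-1/3370) = -38/1685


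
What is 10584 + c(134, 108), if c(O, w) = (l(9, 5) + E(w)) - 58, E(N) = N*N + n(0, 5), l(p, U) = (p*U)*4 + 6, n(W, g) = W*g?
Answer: 22376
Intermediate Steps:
l(p, U) = 6 + 4*U*p (l(p, U) = (U*p)*4 + 6 = 4*U*p + 6 = 6 + 4*U*p)
E(N) = N² (E(N) = N*N + 0*5 = N² + 0 = N²)
c(O, w) = 128 + w² (c(O, w) = ((6 + 4*5*9) + w²) - 58 = ((6 + 180) + w²) - 58 = (186 + w²) - 58 = 128 + w²)
10584 + c(134, 108) = 10584 + (128 + 108²) = 10584 + (128 + 11664) = 10584 + 11792 = 22376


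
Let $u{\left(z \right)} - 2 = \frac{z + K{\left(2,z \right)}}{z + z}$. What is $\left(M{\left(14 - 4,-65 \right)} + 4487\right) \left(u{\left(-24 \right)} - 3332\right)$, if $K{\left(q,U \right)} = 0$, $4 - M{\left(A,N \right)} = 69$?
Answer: $-14723049$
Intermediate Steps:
$M{\left(A,N \right)} = -65$ ($M{\left(A,N \right)} = 4 - 69 = -65$)
$u{\left(z \right)} = \frac{5}{2}$ ($u{\left(z \right)} = 2 + \frac{z + 0}{z + z} = 2 + \frac{z}{2 z} = 2 + z \frac{1}{2 z} = 2 + \frac{1}{2} = \frac{5}{2}$)
$\left(M{\left(14 - 4,-65 \right)} + 4487\right) \left(u{\left(-24 \right)} - 3332\right) = \left(-65 + 4487\right) \left(\frac{5}{2} - 3332\right) = 4422 \left(- \frac{6659}{2}\right) = -14723049$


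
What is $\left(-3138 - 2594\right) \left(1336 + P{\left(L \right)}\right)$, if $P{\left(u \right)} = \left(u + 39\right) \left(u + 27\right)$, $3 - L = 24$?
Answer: $-8277008$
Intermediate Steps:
$L = -21$ ($L = 3 - 24 = -21$)
$P{\left(u \right)} = \left(27 + u\right) \left(39 + u\right)$ ($P{\left(u \right)} = \left(39 + u\right) \left(27 + u\right) = \left(27 + u\right) \left(39 + u\right)$)
$\left(-3138 - 2594\right) \left(1336 + P{\left(L \right)}\right) = \left(-3138 - 2594\right) \left(1336 + \left(1053 + \left(-21\right)^{2} + 66 \left(-21\right)\right)\right) = - 5732 \left(1336 + \left(1053 + 441 - 1386\right)\right) = - 5732 \left(1336 + 108\right) = \left(-5732\right) 1444 = -8277008$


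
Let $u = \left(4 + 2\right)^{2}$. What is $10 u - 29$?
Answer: $331$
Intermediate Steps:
$u = 36$ ($u = 6^{2} = 36$)
$10 u - 29 = 10 \cdot 36 - 29 = 360 - 29 = 331$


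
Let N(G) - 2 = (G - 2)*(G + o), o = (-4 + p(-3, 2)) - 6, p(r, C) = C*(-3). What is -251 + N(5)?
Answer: -282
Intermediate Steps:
p(r, C) = -3*C
o = -16 (o = (-4 - 3*2) - 6 = (-4 - 6) - 6 = -10 - 6 = -16)
N(G) = 2 + (-16 + G)*(-2 + G) (N(G) = 2 + (G - 2)*(G - 16) = 2 + (-2 + G)*(-16 + G) = 2 + (-16 + G)*(-2 + G))
-251 + N(5) = -251 + (34 + 5² - 18*5) = -251 + (34 + 25 - 90) = -251 - 31 = -282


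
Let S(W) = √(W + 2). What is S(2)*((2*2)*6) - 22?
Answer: 26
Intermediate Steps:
S(W) = √(2 + W)
S(2)*((2*2)*6) - 22 = √(2 + 2)*((2*2)*6) - 22 = √4*(4*6) - 22 = 2*24 - 22 = 48 - 22 = 26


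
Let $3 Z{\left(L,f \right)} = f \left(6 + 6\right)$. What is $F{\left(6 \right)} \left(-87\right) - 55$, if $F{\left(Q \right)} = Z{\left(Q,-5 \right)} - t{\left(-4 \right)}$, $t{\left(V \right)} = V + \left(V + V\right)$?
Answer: $641$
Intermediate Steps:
$t{\left(V \right)} = 3 V$ ($t{\left(V \right)} = V + 2 V = 3 V$)
$Z{\left(L,f \right)} = 4 f$ ($Z{\left(L,f \right)} = \frac{f \left(6 + 6\right)}{3} = \frac{f 12}{3} = \frac{12 f}{3} = 4 f$)
$F{\left(Q \right)} = -8$ ($F{\left(Q \right)} = 4 \left(-5\right) - 3 \left(-4\right) = -20 - -12 = -20 + 12 = -8$)
$F{\left(6 \right)} \left(-87\right) - 55 = \left(-8\right) \left(-87\right) - 55 = 696 - 55 = 641$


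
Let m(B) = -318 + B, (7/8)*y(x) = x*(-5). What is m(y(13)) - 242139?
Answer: -1697719/7 ≈ -2.4253e+5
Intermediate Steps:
y(x) = -40*x/7 (y(x) = 8*(x*(-5))/7 = 8*(-5*x)/7 = -40*x/7)
m(y(13)) - 242139 = (-318 - 40/7*13) - 242139 = (-318 - 520/7) - 242139 = -2746/7 - 242139 = -1697719/7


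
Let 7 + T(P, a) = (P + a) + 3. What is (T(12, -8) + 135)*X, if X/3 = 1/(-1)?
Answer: -405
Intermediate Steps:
X = -3 (X = 3/(-1) = 3*(-1) = -3)
T(P, a) = -4 + P + a (T(P, a) = -7 + ((P + a) + 3) = -7 + (3 + P + a) = -4 + P + a)
(T(12, -8) + 135)*X = ((-4 + 12 - 8) + 135)*(-3) = (0 + 135)*(-3) = 135*(-3) = -405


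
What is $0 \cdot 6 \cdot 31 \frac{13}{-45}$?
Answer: $0$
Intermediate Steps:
$0 \cdot 6 \cdot 31 \frac{13}{-45} = 0 \cdot 31 \cdot 13 \left(- \frac{1}{45}\right) = 0 \left(- \frac{13}{45}\right) = 0$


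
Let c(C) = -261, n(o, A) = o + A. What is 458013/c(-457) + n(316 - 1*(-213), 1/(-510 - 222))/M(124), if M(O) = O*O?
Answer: -190923759547/108800576 ≈ -1754.8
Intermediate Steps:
M(O) = O²
n(o, A) = A + o
458013/c(-457) + n(316 - 1*(-213), 1/(-510 - 222))/M(124) = 458013/(-261) + (1/(-510 - 222) + (316 - 1*(-213)))/(124²) = 458013*(-1/261) + (1/(-732) + (316 + 213))/15376 = -152671/87 + (-1/732 + 529)*(1/15376) = -152671/87 + (387227/732)*(1/15376) = -152671/87 + 387227/11255232 = -190923759547/108800576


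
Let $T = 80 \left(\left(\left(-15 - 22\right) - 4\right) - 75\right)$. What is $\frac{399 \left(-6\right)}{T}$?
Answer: $\frac{1197}{4640} \approx 0.25797$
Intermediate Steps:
$T = -9280$ ($T = 80 \left(\left(-37 - 4\right) - 75\right) = 80 \left(-41 - 75\right) = 80 \left(-116\right) = -9280$)
$\frac{399 \left(-6\right)}{T} = \frac{399 \left(-6\right)}{-9280} = \left(-2394\right) \left(- \frac{1}{9280}\right) = \frac{1197}{4640}$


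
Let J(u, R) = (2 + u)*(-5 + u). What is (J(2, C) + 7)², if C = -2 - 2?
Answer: 25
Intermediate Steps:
C = -4
J(u, R) = (-5 + u)*(2 + u)
(J(2, C) + 7)² = ((-10 + 2² - 3*2) + 7)² = ((-10 + 4 - 6) + 7)² = (-12 + 7)² = (-5)² = 25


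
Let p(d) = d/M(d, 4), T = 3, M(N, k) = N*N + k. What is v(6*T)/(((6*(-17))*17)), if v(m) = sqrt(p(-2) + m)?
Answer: -sqrt(71)/3468 ≈ -0.0024297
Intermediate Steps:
M(N, k) = k + N**2 (M(N, k) = N**2 + k = k + N**2)
p(d) = d/(4 + d**2)
v(m) = sqrt(-1/4 + m) (v(m) = sqrt(-2/(4 + (-2)**2) + m) = sqrt(-2/(4 + 4) + m) = sqrt(-2/8 + m) = sqrt(-2*1/8 + m) = sqrt(-1/4 + m))
v(6*T)/(((6*(-17))*17)) = (sqrt(-1 + 4*(6*3))/2)/(((6*(-17))*17)) = (sqrt(-1 + 4*18)/2)/((-102*17)) = (sqrt(-1 + 72)/2)/(-1734) = (sqrt(71)/2)*(-1/1734) = -sqrt(71)/3468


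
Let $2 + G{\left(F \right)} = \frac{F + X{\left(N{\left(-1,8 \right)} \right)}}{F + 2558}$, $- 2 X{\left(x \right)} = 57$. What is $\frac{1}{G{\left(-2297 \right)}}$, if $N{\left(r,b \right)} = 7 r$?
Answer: $- \frac{522}{5695} \approx -0.091659$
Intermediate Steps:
$X{\left(x \right)} = - \frac{57}{2}$ ($X{\left(x \right)} = \left(- \frac{1}{2}\right) 57 = - \frac{57}{2}$)
$G{\left(F \right)} = -2 + \frac{- \frac{57}{2} + F}{2558 + F}$ ($G{\left(F \right)} = -2 + \frac{F - \frac{57}{2}}{F + 2558} = -2 + \frac{- \frac{57}{2} + F}{2558 + F}$)
$\frac{1}{G{\left(-2297 \right)}} = \frac{1}{\frac{1}{2558 - 2297} \left(- \frac{10289}{2} - -2297\right)} = \frac{1}{\frac{1}{261} \left(- \frac{10289}{2} + 2297\right)} = \frac{1}{\frac{1}{261} \left(- \frac{5695}{2}\right)} = \frac{1}{- \frac{5695}{522}} = - \frac{522}{5695}$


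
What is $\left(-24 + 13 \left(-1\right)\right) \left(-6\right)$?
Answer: $222$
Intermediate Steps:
$\left(-24 + 13 \left(-1\right)\right) \left(-6\right) = \left(-24 - 13\right) \left(-6\right) = \left(-37\right) \left(-6\right) = 222$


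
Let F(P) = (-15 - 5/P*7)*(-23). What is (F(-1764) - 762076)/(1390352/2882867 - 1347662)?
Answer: 553384560549509/979052486983704 ≈ 0.56522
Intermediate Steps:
F(P) = 345 + 805/P (F(P) = (-15 - 35/P)*(-23) = 345 + 805/P)
(F(-1764) - 762076)/(1390352/2882867 - 1347662) = ((345 + 805/(-1764)) - 762076)/(1390352/2882867 - 1347662) = ((345 + 805*(-1/1764)) - 762076)/(1390352*(1/2882867) - 1347662) = ((345 - 115/252) - 762076)/(1390352/2882867 - 1347662) = (86825/252 - 762076)/(-3885128916602/2882867) = -191956327/252*(-2882867/3885128916602) = 553384560549509/979052486983704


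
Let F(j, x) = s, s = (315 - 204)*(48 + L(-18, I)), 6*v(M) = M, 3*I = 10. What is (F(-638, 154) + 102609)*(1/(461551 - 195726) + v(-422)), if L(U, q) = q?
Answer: -6074839121104/797475 ≈ -7.6176e+6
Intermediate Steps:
I = 10/3 (I = (⅓)*10 = 10/3 ≈ 3.3333)
v(M) = M/6
s = 5698 (s = (315 - 204)*(48 + 10/3) = 111*(154/3) = 5698)
F(j, x) = 5698
(F(-638, 154) + 102609)*(1/(461551 - 195726) + v(-422)) = (5698 + 102609)*(1/(461551 - 195726) + (⅙)*(-422)) = 108307*(1/265825 - 211/3) = 108307*(-56089072/797475) = -6074839121104/797475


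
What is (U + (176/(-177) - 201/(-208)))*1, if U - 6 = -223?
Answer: -7990103/36816 ≈ -217.03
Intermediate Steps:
U = -217 (U = 6 - 223 = -217)
(U + (176/(-177) - 201/(-208)))*1 = (-217 + (176/(-177) - 201/(-208)))*1 = (-217 + (176*(-1/177) - 201*(-1/208)))*1 = (-217 + (-176/177 + 201/208))*1 = (-217 - 1031/36816)*1 = -7990103/36816*1 = -7990103/36816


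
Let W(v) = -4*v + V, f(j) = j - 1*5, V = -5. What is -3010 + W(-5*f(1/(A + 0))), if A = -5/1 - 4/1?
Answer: -28055/9 ≈ -3117.2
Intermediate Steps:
A = -9 (A = -5*1 - 4*1 = -5 - 4 = -9)
f(j) = -5 + j (f(j) = j - 5 = -5 + j)
W(v) = -5 - 4*v (W(v) = -4*v - 5 = -5 - 4*v)
-3010 + W(-5*f(1/(A + 0))) = -3010 + (-5 - (-20)*(-5 + 1/(-9 + 0))) = -3010 + (-5 - (-20)*(-5 + 1/(-9))) = -3010 + (-5 - (-20)*(-5 - ⅑)) = -3010 + (-5 - (-20)*(-46)/9) = -3010 + (-5 - 4*230/9) = -3010 + (-5 - 920/9) = -3010 - 965/9 = -28055/9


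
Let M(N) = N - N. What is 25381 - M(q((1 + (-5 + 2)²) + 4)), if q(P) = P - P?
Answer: 25381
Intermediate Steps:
q(P) = 0
M(N) = 0
25381 - M(q((1 + (-5 + 2)²) + 4)) = 25381 - 1*0 = 25381 + 0 = 25381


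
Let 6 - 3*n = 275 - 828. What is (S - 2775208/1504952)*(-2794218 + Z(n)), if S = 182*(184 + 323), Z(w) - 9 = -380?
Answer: -48508883047590245/188119 ≈ -2.5786e+11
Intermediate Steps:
n = 559/3 (n = 2 - (275 - 828)/3 = 2 - 1/3*(-553) = 2 + 553/3 = 559/3 ≈ 186.33)
Z(w) = -371 (Z(w) = 9 - 380 = -371)
S = 92274 (S = 182*507 = 92274)
(S - 2775208/1504952)*(-2794218 + Z(n)) = (92274 - 2775208/1504952)*(-2794218 - 371) = (92274 - 2775208*1/1504952)*(-2794589) = (92274 - 346901/188119)*(-2794589) = (17358145705/188119)*(-2794589) = -48508883047590245/188119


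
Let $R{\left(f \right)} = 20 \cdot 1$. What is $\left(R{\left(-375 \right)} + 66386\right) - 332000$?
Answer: $-265594$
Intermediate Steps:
$R{\left(f \right)} = 20$
$\left(R{\left(-375 \right)} + 66386\right) - 332000 = \left(20 + 66386\right) - 332000 = 66406 - 332000 = -265594$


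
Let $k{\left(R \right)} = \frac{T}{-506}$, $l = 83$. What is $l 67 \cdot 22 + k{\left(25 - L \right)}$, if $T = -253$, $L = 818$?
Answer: $\frac{244685}{2} \approx 1.2234 \cdot 10^{5}$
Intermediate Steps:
$k{\left(R \right)} = \frac{1}{2}$ ($k{\left(R \right)} = - \frac{253}{-506} = \left(-253\right) \left(- \frac{1}{506}\right) = \frac{1}{2}$)
$l 67 \cdot 22 + k{\left(25 - L \right)} = 83 \cdot 67 \cdot 22 + \frac{1}{2} = 5561 \cdot 22 + \frac{1}{2} = 122342 + \frac{1}{2} = \frac{244685}{2}$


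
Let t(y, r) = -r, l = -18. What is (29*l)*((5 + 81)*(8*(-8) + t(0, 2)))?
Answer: 2962872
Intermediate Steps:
(29*l)*((5 + 81)*(8*(-8) + t(0, 2))) = (29*(-18))*((5 + 81)*(8*(-8) - 1*2)) = -44892*(-64 - 2) = -44892*(-66) = -522*(-5676) = 2962872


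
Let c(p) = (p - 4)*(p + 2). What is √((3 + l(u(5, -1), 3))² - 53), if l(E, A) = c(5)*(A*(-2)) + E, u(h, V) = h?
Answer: √1103 ≈ 33.211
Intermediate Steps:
c(p) = (-4 + p)*(2 + p)
l(E, A) = E - 14*A (l(E, A) = (-8 + 5² - 2*5)*(A*(-2)) + E = (-8 + 25 - 10)*(-2*A) + E = 7*(-2*A) + E = -14*A + E = E - 14*A)
√((3 + l(u(5, -1), 3))² - 53) = √((3 + (5 - 14*3))² - 53) = √((3 + (5 - 42))² - 53) = √((3 - 37)² - 53) = √((-34)² - 53) = √(1156 - 53) = √1103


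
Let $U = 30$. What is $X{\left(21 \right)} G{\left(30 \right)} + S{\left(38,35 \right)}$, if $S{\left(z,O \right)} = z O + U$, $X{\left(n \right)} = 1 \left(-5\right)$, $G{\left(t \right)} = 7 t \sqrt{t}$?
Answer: $1360 - 1050 \sqrt{30} \approx -4391.1$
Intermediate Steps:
$G{\left(t \right)} = 7 t^{\frac{3}{2}}$
$X{\left(n \right)} = -5$
$S{\left(z,O \right)} = 30 + O z$ ($S{\left(z,O \right)} = z O + 30 = O z + 30 = 30 + O z$)
$X{\left(21 \right)} G{\left(30 \right)} + S{\left(38,35 \right)} = - 5 \cdot 7 \cdot 30^{\frac{3}{2}} + \left(30 + 35 \cdot 38\right) = - 5 \cdot 7 \cdot 30 \sqrt{30} + \left(30 + 1330\right) = - 5 \cdot 210 \sqrt{30} + 1360 = - 1050 \sqrt{30} + 1360 = 1360 - 1050 \sqrt{30}$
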